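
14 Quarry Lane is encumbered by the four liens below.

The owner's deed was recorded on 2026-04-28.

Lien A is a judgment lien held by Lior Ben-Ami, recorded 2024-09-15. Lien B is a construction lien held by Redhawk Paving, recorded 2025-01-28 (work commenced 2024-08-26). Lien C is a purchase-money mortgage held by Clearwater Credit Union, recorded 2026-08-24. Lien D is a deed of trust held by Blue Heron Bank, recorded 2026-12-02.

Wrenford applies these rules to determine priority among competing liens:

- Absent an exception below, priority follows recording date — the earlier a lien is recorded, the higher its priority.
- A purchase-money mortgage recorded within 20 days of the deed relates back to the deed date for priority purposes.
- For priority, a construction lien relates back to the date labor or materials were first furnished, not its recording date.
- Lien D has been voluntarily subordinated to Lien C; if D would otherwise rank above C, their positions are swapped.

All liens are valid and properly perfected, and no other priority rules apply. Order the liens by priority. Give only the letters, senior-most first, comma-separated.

B, A, C, D

Adjusting effective dates: B's effective date is 2024-08-26, when work began; C was recorded 118 days after the deed, outside the 20-day window, so it keeps its recording date.
Sorted by effective date: B (2024-08-26), A (2024-09-15), C (2026-08-24), D (2026-12-02).
Since D is not senior to C, the subordination leaves the order unchanged.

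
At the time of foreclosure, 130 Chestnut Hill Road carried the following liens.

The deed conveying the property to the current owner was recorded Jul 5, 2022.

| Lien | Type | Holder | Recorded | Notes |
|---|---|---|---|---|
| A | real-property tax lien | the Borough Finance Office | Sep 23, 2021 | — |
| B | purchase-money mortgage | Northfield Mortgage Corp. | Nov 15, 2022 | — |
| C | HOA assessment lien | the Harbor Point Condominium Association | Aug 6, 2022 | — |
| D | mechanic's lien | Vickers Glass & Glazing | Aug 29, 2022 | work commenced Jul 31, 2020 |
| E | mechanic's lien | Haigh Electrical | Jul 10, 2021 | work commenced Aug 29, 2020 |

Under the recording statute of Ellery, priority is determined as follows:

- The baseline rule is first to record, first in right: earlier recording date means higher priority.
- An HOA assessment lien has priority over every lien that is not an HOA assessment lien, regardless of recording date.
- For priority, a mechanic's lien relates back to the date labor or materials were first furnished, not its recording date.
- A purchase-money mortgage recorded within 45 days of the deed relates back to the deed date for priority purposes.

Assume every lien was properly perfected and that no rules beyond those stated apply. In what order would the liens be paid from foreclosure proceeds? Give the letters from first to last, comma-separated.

Effective dates after the stated exceptions: B missed the 45-day window (133 days after the deed), so its recording date stands; D's effective date is Jul 31, 2020, when work began; E's effective date is Aug 29, 2020, when work began.
As an HOA assessment lien, C is senior to every other lien.
The other liens, earliest effective date first: D (Jul 31, 2020), E (Aug 29, 2020), A (Sep 23, 2021), B (Nov 15, 2022).

C, D, E, A, B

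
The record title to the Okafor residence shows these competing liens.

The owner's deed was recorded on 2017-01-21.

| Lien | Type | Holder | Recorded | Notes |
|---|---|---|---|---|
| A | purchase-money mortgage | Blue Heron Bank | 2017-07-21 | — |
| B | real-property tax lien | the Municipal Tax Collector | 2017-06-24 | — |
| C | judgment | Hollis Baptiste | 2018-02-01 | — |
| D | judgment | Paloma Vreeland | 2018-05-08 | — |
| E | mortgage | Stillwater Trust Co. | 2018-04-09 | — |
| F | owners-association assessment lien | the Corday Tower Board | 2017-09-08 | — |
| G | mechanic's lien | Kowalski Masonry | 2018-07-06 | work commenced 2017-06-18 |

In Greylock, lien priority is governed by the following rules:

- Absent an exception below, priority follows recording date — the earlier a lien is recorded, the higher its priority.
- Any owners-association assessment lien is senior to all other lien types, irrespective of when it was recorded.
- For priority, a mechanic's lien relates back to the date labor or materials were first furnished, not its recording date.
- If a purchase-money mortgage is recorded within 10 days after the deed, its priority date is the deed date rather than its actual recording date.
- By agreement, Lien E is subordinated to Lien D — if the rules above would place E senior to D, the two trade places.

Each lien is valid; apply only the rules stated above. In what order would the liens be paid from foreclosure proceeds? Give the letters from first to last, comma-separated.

F, G, B, A, C, D, E

Adjusting effective dates: A was recorded 181 days after the deed — beyond 10 days — so no relation-back applies; G relates back to 2017-06-18 (work commenced).
F is an owners-association assessment lien, so it outranks all other liens regardless of date.
Among the remaining liens, by effective date: G (2017-06-18), B (2017-06-24), A (2017-07-21), C (2018-02-01), E (2018-04-09), D (2018-05-08).
The subordination applies — E was senior to D — so E and D swap.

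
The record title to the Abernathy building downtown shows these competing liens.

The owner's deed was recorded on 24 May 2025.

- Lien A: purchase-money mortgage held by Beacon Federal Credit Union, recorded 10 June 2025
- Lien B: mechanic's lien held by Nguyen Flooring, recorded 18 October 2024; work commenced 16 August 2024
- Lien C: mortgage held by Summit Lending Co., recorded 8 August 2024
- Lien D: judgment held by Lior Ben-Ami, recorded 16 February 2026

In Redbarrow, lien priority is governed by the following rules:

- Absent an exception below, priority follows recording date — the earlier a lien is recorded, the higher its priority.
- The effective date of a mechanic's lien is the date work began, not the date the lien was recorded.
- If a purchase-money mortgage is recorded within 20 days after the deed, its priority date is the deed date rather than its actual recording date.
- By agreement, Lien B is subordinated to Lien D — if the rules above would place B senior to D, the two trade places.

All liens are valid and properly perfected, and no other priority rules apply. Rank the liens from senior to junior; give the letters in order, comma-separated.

C, D, A, B

Effective dates after the stated exceptions: A's effective date is the deed date, 24 May 2025; B relates back to 16 August 2024 (work commenced).
By effective date: C (8 August 2024), B (16 August 2024), A (24 May 2025), D (16 February 2026).
Because B would otherwise rank above D, the subordination swaps them.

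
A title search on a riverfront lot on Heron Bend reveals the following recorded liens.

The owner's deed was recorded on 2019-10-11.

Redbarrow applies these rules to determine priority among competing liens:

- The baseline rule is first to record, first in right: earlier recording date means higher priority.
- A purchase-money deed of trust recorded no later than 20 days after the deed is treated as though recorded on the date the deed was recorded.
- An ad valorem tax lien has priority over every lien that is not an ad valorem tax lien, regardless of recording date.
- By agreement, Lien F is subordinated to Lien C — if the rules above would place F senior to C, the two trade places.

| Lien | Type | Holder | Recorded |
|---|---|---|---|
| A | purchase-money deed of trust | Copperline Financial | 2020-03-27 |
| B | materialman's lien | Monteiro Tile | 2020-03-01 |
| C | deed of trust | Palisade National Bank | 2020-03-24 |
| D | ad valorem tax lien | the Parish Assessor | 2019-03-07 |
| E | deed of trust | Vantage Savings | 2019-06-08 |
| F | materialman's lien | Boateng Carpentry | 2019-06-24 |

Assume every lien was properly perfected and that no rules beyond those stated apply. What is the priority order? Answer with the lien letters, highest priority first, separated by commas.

D, E, C, B, F, A

First, effective dates: A missed the 20-day window (168 days after the deed), so its recording date stands.
D, as an ad valorem tax lien, has superpriority and ranks first.
Among the remaining liens, by effective date: E (2019-06-08), F (2019-06-24), B (2020-03-01), C (2020-03-24), A (2020-03-27).
F would otherwise be senior to C, so under the subordination agreement F and C exchange positions.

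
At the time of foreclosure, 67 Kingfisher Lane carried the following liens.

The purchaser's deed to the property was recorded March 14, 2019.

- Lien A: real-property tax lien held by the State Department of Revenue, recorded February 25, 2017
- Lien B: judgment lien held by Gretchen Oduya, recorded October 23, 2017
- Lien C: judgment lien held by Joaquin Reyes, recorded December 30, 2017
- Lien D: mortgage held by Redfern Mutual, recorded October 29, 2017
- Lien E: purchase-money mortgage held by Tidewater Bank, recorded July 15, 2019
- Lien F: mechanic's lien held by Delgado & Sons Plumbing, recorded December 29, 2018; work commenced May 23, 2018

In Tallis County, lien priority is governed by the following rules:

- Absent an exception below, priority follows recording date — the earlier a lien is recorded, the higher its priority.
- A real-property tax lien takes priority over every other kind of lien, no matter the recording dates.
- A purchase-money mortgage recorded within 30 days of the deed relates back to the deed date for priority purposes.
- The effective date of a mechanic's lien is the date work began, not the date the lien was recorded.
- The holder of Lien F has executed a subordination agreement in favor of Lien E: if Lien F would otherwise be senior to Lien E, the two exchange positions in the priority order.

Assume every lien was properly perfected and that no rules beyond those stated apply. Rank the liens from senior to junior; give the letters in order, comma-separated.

First, effective dates: E was recorded 123 days after the deed — beyond 30 days — so no relation-back applies; F is treated as recorded May 23, 2018, the work-commencement date.
A, as a real-property tax lien, has superpriority and ranks first.
Ordering the rest by effective date: B (October 23, 2017), D (October 29, 2017), C (December 30, 2017), F (May 23, 2018), E (July 15, 2019).
F is senior to E before the subordination, so the two trade places.

A, B, D, C, E, F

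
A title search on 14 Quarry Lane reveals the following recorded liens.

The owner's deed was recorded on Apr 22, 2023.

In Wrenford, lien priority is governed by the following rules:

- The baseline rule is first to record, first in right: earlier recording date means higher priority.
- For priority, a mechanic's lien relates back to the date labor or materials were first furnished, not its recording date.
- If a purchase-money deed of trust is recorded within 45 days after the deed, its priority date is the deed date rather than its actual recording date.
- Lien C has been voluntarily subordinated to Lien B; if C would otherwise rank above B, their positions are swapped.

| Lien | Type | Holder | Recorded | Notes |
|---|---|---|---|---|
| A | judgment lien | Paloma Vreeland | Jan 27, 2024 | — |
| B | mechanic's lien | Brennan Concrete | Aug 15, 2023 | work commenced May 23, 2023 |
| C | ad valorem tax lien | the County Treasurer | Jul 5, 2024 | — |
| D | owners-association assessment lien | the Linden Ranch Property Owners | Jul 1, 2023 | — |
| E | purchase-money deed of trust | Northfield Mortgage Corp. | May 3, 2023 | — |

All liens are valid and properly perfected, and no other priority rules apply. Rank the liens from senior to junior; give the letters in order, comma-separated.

E, B, D, A, C

Adjusting effective dates: B's effective date is May 23, 2023, when work began; E's effective date is the deed date, Apr 22, 2023.
By effective date: E (Apr 22, 2023), B (May 23, 2023), D (Jul 1, 2023), A (Jan 27, 2024), C (Jul 5, 2024).
C already ranks below B; the subordination has no effect.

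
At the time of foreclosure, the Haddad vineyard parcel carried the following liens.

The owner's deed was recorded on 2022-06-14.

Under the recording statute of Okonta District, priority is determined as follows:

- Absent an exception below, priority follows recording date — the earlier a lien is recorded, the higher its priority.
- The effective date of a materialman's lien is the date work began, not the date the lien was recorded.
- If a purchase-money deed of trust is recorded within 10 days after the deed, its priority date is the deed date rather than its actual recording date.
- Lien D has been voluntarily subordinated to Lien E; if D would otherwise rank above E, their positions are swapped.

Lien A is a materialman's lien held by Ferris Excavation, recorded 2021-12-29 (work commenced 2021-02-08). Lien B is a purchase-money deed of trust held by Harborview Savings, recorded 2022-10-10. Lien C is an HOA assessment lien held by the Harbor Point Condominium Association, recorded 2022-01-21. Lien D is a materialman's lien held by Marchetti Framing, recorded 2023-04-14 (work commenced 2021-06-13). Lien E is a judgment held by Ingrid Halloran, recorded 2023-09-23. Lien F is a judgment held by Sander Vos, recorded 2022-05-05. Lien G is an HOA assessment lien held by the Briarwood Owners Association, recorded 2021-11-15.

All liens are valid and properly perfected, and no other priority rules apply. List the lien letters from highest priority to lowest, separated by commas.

Adjusting effective dates: A's effective date is 2021-02-08, when work began; B was recorded 118 days after the deed, outside the 10-day window, so it keeps its recording date; D is treated as recorded 2021-06-13, the work-commencement date.
Ordering by effective date: A (2021-02-08), D (2021-06-13), G (2021-11-15), C (2022-01-21), F (2022-05-05), B (2022-10-10), E (2023-09-23).
D would otherwise be senior to E, so under the subordination agreement D and E exchange positions.

A, E, G, C, F, B, D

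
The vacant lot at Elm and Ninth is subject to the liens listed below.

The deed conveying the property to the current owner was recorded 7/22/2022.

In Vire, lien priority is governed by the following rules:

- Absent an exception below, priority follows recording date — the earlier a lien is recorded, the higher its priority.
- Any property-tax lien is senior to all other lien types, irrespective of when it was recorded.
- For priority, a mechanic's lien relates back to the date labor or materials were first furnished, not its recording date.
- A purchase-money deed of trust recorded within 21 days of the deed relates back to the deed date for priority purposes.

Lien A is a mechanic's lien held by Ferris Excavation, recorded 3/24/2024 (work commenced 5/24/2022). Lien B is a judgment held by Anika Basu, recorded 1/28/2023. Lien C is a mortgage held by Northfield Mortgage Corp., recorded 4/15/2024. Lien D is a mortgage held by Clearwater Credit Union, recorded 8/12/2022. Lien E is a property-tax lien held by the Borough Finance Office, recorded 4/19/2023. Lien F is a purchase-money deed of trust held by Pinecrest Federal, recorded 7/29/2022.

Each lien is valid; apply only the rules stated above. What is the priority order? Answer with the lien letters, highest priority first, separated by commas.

First, effective dates: A is treated as recorded 5/24/2022, the work-commencement date; F's effective date is the deed date, 7/22/2022.
E is a property-tax lien, so it outranks all other liens regardless of date.
The other liens, earliest effective date first: A (5/24/2022), F (7/22/2022), D (8/12/2022), B (1/28/2023), C (4/15/2024).

E, A, F, D, B, C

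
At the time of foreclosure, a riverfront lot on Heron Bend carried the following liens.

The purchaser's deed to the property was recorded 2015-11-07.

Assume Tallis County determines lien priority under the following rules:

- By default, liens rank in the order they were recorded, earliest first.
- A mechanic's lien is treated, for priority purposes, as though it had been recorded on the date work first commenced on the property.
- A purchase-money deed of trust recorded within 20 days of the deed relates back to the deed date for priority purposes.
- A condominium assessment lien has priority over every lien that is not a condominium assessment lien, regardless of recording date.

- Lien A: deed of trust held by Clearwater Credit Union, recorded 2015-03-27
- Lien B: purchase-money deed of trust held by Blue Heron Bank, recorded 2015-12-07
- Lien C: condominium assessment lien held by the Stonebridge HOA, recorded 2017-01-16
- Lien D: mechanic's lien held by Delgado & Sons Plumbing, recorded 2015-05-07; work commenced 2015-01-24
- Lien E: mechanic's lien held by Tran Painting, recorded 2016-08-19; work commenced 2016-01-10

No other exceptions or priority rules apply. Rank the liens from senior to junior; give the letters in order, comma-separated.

First, effective dates: B missed the 20-day window (30 days after the deed), so its recording date stands; D relates back to 2015-01-24 (work commenced); E is treated as recorded 2016-01-10, the work-commencement date.
C is a condominium assessment lien and takes priority over every other lien.
Among the remaining liens, by effective date: D (2015-01-24), A (2015-03-27), B (2015-12-07), E (2016-01-10).

C, D, A, B, E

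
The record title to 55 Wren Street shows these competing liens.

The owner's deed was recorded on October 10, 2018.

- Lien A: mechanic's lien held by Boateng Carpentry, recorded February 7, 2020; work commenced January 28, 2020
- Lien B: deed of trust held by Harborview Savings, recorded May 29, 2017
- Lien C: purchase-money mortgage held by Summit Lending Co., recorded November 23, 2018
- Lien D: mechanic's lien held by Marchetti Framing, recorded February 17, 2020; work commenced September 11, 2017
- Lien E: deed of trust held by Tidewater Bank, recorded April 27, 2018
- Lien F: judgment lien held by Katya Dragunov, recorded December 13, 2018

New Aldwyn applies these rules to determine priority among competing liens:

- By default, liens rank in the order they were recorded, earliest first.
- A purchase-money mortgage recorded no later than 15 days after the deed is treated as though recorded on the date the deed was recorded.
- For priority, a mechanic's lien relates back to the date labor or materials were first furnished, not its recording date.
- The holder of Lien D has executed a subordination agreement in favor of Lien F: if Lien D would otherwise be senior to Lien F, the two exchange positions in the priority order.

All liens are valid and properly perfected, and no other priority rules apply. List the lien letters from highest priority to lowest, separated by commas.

Effective dates after the stated exceptions: A's effective date is January 28, 2020, when work began; C was recorded 44 days after the deed, outside the 15-day window, so it keeps its recording date; D is treated as recorded September 11, 2017, the work-commencement date.
By effective date: B (May 29, 2017), D (September 11, 2017), E (April 27, 2018), C (November 23, 2018), F (December 13, 2018), A (January 28, 2020).
D would otherwise be senior to F, so under the subordination agreement D and F exchange positions.

B, F, E, C, D, A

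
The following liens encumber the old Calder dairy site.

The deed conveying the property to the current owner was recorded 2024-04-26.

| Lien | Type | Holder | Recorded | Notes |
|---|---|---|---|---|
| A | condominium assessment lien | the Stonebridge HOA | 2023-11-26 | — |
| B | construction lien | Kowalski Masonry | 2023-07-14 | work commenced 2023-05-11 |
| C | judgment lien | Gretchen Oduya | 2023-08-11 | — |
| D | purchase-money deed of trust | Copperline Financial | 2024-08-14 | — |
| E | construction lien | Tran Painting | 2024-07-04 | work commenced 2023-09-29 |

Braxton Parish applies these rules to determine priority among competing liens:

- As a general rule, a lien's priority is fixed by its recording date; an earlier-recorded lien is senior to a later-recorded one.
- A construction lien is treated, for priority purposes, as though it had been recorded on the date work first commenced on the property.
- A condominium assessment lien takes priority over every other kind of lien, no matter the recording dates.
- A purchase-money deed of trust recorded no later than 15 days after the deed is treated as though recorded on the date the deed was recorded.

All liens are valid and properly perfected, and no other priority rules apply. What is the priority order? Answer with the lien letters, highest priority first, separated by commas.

A, B, C, E, D

Adjusting effective dates: B relates back to 2023-05-11 (work commenced); D was recorded 110 days after the deed, outside the 15-day window, so it keeps its recording date; E relates back to 2023-09-29 (work commenced).
A, as a condominium assessment lien, has superpriority and ranks first.
Remaining liens by effective date: B (2023-05-11), C (2023-08-11), E (2023-09-29), D (2024-08-14).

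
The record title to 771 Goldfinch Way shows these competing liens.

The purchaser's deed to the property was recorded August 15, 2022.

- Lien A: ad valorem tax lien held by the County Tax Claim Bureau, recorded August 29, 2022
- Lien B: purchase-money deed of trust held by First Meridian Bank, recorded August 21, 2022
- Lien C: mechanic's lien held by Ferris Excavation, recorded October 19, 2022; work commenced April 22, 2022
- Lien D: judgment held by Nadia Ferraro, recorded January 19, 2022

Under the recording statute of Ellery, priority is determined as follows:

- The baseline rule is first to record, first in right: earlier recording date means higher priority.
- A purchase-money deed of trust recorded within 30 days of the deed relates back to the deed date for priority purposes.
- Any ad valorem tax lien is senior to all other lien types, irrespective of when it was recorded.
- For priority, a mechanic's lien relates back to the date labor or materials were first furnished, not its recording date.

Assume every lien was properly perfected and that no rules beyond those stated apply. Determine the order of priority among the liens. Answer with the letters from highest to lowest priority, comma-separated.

A, D, C, B

First, effective dates: B was recorded within the 30-day window, so its effective date is the deed date August 15, 2022; C is treated as recorded April 22, 2022, the work-commencement date.
A is an ad valorem tax lien and takes priority over every other lien.
Ordering the rest by effective date: D (January 19, 2022), C (April 22, 2022), B (August 15, 2022).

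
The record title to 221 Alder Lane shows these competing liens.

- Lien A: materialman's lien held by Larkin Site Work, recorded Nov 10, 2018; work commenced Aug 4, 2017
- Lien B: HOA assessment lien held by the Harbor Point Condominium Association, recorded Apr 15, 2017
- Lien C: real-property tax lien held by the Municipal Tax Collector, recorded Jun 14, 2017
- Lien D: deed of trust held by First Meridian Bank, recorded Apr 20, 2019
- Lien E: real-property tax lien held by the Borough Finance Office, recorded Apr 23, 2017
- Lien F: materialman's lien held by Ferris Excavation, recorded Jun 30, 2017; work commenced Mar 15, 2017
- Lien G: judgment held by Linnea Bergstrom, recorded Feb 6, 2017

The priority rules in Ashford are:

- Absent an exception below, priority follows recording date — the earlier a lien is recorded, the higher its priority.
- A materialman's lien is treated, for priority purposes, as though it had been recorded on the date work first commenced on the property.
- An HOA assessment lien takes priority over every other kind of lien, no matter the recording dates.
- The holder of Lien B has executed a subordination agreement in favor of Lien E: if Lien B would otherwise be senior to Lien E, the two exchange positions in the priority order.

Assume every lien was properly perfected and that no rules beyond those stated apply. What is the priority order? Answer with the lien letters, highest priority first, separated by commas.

E, G, F, B, C, A, D

Adjusting effective dates: A relates back to Aug 4, 2017 (work commenced); F relates back to Mar 15, 2017 (work commenced).
B is an HOA assessment lien, so it outranks all other liens regardless of date.
Among the remaining liens, by effective date: G (Feb 6, 2017), F (Mar 15, 2017), E (Apr 23, 2017), C (Jun 14, 2017), A (Aug 4, 2017), D (Apr 20, 2019).
B is senior to E before the subordination, so the two trade places.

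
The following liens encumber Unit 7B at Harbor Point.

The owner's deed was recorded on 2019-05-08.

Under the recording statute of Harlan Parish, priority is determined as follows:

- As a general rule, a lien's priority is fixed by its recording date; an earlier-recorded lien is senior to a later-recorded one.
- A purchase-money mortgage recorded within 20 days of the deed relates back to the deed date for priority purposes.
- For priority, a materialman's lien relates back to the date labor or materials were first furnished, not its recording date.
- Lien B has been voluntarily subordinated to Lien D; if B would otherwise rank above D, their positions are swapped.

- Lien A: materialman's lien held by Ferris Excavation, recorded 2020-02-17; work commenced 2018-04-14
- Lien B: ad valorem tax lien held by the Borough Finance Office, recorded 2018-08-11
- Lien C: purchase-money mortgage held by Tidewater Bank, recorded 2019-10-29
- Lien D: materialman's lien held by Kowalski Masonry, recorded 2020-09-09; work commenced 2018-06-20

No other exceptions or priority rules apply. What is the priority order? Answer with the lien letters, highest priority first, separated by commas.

First, effective dates: A is treated as recorded 2018-04-14, the work-commencement date; C missed the 20-day window (174 days after the deed), so its recording date stands; D is treated as recorded 2018-06-20, the work-commencement date.
By effective date, earliest first: A (2018-04-14), D (2018-06-20), B (2018-08-11), C (2019-10-29).
Since B is not senior to D, the subordination leaves the order unchanged.

A, D, B, C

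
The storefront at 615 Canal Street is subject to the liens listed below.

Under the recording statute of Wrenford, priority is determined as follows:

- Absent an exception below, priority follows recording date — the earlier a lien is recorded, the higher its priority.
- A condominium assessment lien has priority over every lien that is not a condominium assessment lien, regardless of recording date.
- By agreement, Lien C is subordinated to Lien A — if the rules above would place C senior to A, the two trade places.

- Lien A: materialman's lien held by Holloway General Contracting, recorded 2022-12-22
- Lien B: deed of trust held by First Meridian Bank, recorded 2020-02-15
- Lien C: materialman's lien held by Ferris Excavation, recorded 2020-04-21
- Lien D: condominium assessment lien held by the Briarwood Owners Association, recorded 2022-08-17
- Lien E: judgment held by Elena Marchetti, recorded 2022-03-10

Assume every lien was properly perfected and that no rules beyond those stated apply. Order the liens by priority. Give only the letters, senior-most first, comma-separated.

D, B, A, E, C

As a condominium assessment lien, D is senior to every other lien.
Ordering the rest by effective date: B (2020-02-15), C (2020-04-21), E (2022-03-10), A (2022-12-22).
The subordination applies — C was senior to A — so C and A swap.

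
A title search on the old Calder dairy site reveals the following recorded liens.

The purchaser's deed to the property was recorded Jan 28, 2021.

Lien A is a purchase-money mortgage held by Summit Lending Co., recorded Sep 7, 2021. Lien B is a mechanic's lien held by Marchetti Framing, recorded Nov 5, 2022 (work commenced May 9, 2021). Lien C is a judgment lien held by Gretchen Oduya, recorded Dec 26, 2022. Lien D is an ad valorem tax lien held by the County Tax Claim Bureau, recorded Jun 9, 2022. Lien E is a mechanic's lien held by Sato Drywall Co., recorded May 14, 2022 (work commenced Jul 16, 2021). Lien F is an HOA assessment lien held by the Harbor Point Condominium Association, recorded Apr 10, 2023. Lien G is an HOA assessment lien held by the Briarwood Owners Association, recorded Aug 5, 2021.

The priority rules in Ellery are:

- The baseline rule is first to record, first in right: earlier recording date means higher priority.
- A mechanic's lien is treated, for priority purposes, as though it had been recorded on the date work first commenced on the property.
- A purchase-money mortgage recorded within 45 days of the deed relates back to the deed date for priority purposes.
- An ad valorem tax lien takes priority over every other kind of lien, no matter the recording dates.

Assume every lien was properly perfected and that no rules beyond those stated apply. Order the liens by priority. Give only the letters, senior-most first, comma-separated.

Effective dates after the stated exceptions: A missed the 45-day window (222 days after the deed), so its recording date stands; B's effective date is May 9, 2021, when work began; E relates back to Jul 16, 2021 (work commenced).
As an ad valorem tax lien, D is senior to every other lien.
Ordering the rest by effective date: B (May 9, 2021), E (Jul 16, 2021), G (Aug 5, 2021), A (Sep 7, 2021), C (Dec 26, 2022), F (Apr 10, 2023).

D, B, E, G, A, C, F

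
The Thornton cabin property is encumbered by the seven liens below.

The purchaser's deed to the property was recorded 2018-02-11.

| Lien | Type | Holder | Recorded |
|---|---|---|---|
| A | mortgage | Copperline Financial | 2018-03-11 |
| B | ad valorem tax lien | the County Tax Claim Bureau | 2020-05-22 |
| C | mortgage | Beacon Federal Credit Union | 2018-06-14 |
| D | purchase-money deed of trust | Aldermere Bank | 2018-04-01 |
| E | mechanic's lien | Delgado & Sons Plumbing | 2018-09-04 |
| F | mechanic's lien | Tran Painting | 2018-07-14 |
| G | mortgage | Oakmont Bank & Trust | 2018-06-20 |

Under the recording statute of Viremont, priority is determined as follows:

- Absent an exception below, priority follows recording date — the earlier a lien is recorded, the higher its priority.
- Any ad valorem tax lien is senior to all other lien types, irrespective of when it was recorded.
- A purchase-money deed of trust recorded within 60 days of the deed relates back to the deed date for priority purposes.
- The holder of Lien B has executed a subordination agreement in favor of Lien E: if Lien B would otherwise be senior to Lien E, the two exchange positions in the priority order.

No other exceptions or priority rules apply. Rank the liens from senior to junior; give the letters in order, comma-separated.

Effective dates: D's effective date is the deed date, 2018-02-11.
As an ad valorem tax lien, B is senior to every other lien.
Remaining liens by effective date: D (2018-02-11), A (2018-03-11), C (2018-06-14), G (2018-06-20), F (2018-07-14), E (2018-09-04).
B would otherwise be senior to E, so under the subordination agreement B and E exchange positions.

E, D, A, C, G, F, B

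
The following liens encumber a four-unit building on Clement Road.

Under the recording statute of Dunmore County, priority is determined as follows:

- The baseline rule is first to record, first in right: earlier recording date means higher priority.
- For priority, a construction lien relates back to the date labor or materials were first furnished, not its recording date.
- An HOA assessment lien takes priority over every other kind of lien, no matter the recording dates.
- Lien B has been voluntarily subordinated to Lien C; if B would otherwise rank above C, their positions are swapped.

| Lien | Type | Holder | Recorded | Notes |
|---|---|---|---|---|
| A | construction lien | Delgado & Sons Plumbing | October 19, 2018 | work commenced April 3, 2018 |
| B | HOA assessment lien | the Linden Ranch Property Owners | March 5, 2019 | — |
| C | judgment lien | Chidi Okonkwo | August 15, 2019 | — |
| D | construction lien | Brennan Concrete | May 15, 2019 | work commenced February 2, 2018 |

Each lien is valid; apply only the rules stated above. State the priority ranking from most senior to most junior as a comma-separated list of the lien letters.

First, effective dates: A relates back to April 3, 2018 (work commenced); D relates back to February 2, 2018 (work commenced).
As an HOA assessment lien, B is senior to every other lien.
Remaining liens by effective date: D (February 2, 2018), A (April 3, 2018), C (August 15, 2019).
Because B would otherwise rank above C, the subordination swaps them.

C, D, A, B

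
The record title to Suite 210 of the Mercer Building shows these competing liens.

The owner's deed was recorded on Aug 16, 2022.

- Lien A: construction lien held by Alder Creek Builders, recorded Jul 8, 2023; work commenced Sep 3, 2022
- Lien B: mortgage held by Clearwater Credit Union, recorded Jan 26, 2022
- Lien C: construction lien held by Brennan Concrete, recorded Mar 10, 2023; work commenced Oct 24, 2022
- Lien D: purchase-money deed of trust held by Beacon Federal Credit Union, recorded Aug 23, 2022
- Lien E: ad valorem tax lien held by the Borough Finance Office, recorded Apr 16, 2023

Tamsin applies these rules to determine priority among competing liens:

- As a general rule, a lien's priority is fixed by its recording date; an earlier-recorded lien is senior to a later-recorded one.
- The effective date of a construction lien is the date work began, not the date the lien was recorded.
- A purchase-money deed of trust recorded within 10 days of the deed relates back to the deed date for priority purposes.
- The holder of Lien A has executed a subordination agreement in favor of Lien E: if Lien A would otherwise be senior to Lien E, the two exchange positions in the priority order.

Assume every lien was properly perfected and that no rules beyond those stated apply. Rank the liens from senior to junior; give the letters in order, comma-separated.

Effective dates: A relates back to Sep 3, 2022 (work commenced); C is treated as recorded Oct 24, 2022, the work-commencement date; D relates back to the deed date Aug 16, 2022.
By effective date, earliest first: B (Jan 26, 2022), D (Aug 16, 2022), A (Sep 3, 2022), C (Oct 24, 2022), E (Apr 16, 2023).
A would otherwise be senior to E, so under the subordination agreement A and E exchange positions.

B, D, E, C, A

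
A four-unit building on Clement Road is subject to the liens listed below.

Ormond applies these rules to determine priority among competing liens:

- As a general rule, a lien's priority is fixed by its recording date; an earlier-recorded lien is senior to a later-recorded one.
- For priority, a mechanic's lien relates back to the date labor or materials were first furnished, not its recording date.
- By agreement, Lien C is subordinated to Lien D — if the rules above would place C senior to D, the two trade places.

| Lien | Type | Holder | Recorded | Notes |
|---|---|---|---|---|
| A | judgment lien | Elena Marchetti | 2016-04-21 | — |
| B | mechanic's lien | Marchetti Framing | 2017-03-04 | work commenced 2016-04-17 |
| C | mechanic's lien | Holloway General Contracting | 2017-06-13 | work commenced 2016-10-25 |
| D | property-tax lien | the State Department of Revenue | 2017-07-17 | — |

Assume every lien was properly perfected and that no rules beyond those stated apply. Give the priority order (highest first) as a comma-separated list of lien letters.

Effective dates: B relates back to 2016-04-17 (work commenced); C relates back to 2016-10-25 (work commenced).
Sorted by effective date: B (2016-04-17), A (2016-04-21), C (2016-10-25), D (2017-07-17).
The subordination applies — C was senior to D — so C and D swap.

B, A, D, C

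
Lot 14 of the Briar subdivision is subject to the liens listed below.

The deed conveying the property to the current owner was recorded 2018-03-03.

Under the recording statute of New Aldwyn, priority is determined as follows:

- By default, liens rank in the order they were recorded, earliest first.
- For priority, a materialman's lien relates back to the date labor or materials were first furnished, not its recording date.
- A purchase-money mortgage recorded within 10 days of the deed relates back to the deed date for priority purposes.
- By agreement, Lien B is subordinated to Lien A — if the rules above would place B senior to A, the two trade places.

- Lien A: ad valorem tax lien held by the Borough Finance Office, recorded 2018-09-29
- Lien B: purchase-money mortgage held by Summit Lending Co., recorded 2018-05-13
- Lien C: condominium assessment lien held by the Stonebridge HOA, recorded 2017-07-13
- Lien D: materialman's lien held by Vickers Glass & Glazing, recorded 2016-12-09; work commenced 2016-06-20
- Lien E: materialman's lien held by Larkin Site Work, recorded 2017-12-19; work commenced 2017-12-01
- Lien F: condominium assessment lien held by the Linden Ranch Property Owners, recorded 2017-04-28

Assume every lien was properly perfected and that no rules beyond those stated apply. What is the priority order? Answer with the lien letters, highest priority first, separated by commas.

Effective dates: B was recorded 71 days after the deed — beyond 10 days — so no relation-back applies; D is treated as recorded 2016-06-20, the work-commencement date; E relates back to 2017-12-01 (work commenced).
By effective date: D (2016-06-20), F (2017-04-28), C (2017-07-13), E (2017-12-01), B (2018-05-13), A (2018-09-29).
B would otherwise be senior to A, so under the subordination agreement B and A exchange positions.

D, F, C, E, A, B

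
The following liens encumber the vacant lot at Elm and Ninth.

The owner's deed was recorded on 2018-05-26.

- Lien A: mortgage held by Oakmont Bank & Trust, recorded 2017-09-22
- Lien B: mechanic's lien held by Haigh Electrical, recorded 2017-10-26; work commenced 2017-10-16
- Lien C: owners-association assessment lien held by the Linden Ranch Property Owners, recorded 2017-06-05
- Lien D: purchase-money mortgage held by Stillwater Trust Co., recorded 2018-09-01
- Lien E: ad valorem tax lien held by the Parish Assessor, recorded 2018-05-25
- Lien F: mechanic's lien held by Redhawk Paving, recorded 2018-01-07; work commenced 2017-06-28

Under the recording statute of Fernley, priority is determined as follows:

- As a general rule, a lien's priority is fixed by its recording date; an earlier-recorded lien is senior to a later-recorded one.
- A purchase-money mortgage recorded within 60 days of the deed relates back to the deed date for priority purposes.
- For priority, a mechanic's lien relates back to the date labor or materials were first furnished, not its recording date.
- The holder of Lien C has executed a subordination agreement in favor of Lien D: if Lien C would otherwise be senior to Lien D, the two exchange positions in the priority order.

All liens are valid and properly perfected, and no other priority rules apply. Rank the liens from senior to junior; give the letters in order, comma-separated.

D, F, A, B, E, C

Effective dates: B relates back to 2017-10-16 (work commenced); D was recorded 98 days after the deed, outside the 60-day window, so it keeps its recording date; F's effective date is 2017-06-28, when work began.
Sorted by effective date: C (2017-06-05), F (2017-06-28), A (2017-09-22), B (2017-10-16), E (2018-05-25), D (2018-09-01).
C is senior to D before the subordination, so the two trade places.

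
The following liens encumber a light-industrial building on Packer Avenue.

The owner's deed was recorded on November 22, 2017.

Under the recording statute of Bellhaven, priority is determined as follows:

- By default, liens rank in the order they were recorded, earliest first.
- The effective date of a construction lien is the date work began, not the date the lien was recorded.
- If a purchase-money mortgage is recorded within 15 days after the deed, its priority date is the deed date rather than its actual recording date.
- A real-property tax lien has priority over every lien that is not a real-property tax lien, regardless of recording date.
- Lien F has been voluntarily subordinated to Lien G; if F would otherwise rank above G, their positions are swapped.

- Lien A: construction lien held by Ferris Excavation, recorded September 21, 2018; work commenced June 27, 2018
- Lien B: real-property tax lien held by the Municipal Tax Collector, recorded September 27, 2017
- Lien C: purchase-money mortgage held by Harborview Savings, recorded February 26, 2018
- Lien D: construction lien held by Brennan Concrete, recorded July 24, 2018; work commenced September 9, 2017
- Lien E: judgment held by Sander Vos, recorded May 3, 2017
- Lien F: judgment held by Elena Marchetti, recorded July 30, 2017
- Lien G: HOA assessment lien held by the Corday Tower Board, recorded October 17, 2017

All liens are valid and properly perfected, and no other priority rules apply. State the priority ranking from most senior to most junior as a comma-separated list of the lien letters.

B, E, G, D, F, C, A

Effective dates: A relates back to June 27, 2018 (work commenced); C was recorded 96 days after the deed, outside the 15-day window, so it keeps its recording date; D is treated as recorded September 9, 2017, the work-commencement date.
As a real-property tax lien, B is senior to every other lien.
Among the remaining liens, by effective date: E (May 3, 2017), F (July 30, 2017), D (September 9, 2017), G (October 17, 2017), C (February 26, 2018), A (June 27, 2018).
The subordination applies — F was senior to G — so F and G swap.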